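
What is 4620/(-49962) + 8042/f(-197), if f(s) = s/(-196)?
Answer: 1193193834/149129 ≈ 8001.1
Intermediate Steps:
f(s) = -s/196 (f(s) = s*(-1/196) = -s/196)
4620/(-49962) + 8042/f(-197) = 4620/(-49962) + 8042/((-1/196*(-197))) = 4620*(-1/49962) + 8042/(197/196) = -70/757 + 8042*(196/197) = -70/757 + 1576232/197 = 1193193834/149129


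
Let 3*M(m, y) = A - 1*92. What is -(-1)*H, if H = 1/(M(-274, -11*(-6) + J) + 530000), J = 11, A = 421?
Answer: 3/1590329 ≈ 1.8864e-6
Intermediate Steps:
M(m, y) = 329/3 (M(m, y) = (421 - 1*92)/3 = (421 - 92)/3 = (⅓)*329 = 329/3)
H = 3/1590329 (H = 1/(329/3 + 530000) = 1/(1590329/3) = 3/1590329 ≈ 1.8864e-6)
-(-1)*H = -(-1)*3/1590329 = -1*(-3/1590329) = 3/1590329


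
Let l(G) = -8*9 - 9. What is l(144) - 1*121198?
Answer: -121279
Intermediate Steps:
l(G) = -81 (l(G) = -72 - 9 = -81)
l(144) - 1*121198 = -81 - 1*121198 = -81 - 121198 = -121279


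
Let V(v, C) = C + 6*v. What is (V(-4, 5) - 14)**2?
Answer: 1089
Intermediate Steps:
(V(-4, 5) - 14)**2 = ((5 + 6*(-4)) - 14)**2 = ((5 - 24) - 14)**2 = (-19 - 14)**2 = (-33)**2 = 1089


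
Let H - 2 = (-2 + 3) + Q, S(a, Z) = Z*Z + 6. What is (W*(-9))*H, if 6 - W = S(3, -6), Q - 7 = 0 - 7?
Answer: 972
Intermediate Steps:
S(a, Z) = 6 + Z² (S(a, Z) = Z² + 6 = 6 + Z²)
Q = 0 (Q = 7 + (0 - 7) = 7 - 7 = 0)
H = 3 (H = 2 + ((-2 + 3) + 0) = 2 + (1 + 0) = 2 + 1 = 3)
W = -36 (W = 6 - (6 + (-6)²) = 6 - (6 + 36) = 6 - 1*42 = 6 - 42 = -36)
(W*(-9))*H = -36*(-9)*3 = 324*3 = 972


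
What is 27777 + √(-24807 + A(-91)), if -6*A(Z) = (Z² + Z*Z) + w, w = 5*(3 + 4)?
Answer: 27777 + I*√992634/6 ≈ 27777.0 + 166.05*I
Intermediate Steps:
w = 35 (w = 5*7 = 35)
A(Z) = -35/6 - Z²/3 (A(Z) = -((Z² + Z*Z) + 35)/6 = -((Z² + Z²) + 35)/6 = -(2*Z² + 35)/6 = -(35 + 2*Z²)/6 = -35/6 - Z²/3)
27777 + √(-24807 + A(-91)) = 27777 + √(-24807 + (-35/6 - ⅓*(-91)²)) = 27777 + √(-24807 + (-35/6 - ⅓*8281)) = 27777 + √(-24807 + (-35/6 - 8281/3)) = 27777 + √(-24807 - 16597/6) = 27777 + √(-165439/6) = 27777 + I*√992634/6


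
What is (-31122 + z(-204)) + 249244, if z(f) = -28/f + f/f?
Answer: 11124280/51 ≈ 2.1812e+5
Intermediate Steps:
z(f) = 1 - 28/f (z(f) = -28/f + 1 = 1 - 28/f)
(-31122 + z(-204)) + 249244 = (-31122 + (-28 - 204)/(-204)) + 249244 = (-31122 - 1/204*(-232)) + 249244 = (-31122 + 58/51) + 249244 = -1587164/51 + 249244 = 11124280/51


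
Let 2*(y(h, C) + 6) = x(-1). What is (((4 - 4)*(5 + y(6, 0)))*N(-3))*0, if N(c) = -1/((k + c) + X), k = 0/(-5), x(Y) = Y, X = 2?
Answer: 0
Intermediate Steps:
k = 0 (k = 0*(-⅕) = 0)
y(h, C) = -13/2 (y(h, C) = -6 + (½)*(-1) = -6 - ½ = -13/2)
N(c) = -1/(2 + c) (N(c) = -1/((0 + c) + 2) = -1/(c + 2) = -1/(2 + c))
(((4 - 4)*(5 + y(6, 0)))*N(-3))*0 = (((4 - 4)*(5 - 13/2))*(-1/(2 - 3)))*0 = ((0*(-3/2))*(-1/(-1)))*0 = (0*(-1*(-1)))*0 = (0*1)*0 = 0*0 = 0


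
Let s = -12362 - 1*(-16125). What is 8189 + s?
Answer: 11952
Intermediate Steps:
s = 3763 (s = -12362 + 16125 = 3763)
8189 + s = 8189 + 3763 = 11952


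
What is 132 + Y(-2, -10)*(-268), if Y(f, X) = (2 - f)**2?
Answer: -4156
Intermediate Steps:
132 + Y(-2, -10)*(-268) = 132 + (-2 - 2)**2*(-268) = 132 + (-4)**2*(-268) = 132 + 16*(-268) = 132 - 4288 = -4156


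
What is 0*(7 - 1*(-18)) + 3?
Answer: 3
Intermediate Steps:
0*(7 - 1*(-18)) + 3 = 0*(7 + 18) + 3 = 0*25 + 3 = 0 + 3 = 3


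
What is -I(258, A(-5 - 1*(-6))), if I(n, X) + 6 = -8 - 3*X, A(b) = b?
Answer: 17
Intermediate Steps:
I(n, X) = -14 - 3*X (I(n, X) = -6 + (-8 - 3*X) = -14 - 3*X)
-I(258, A(-5 - 1*(-6))) = -(-14 - 3*(-5 - 1*(-6))) = -(-14 - 3*(-5 + 6)) = -(-14 - 3*1) = -(-14 - 3) = -1*(-17) = 17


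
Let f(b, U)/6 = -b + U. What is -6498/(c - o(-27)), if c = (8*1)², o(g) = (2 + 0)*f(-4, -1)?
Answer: -3249/14 ≈ -232.07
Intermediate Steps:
f(b, U) = -6*b + 6*U (f(b, U) = 6*(-b + U) = 6*(U - b) = -6*b + 6*U)
o(g) = 36 (o(g) = (2 + 0)*(-6*(-4) + 6*(-1)) = 2*(24 - 6) = 2*18 = 36)
c = 64 (c = 8² = 64)
-6498/(c - o(-27)) = -6498/(64 - 1*36) = -6498/(64 - 36) = -6498/28 = -6498*1/28 = -3249/14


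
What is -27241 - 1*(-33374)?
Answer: 6133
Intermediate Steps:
-27241 - 1*(-33374) = -27241 + 33374 = 6133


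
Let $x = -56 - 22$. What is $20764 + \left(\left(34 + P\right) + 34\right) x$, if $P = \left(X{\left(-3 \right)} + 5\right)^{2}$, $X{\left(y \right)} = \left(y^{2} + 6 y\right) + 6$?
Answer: $15148$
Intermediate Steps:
$X{\left(y \right)} = 6 + y^{2} + 6 y$
$x = -78$
$P = 4$ ($P = \left(\left(6 + \left(-3\right)^{2} + 6 \left(-3\right)\right) + 5\right)^{2} = \left(\left(6 + 9 - 18\right) + 5\right)^{2} = \left(-3 + 5\right)^{2} = 2^{2} = 4$)
$20764 + \left(\left(34 + P\right) + 34\right) x = 20764 + \left(\left(34 + 4\right) + 34\right) \left(-78\right) = 20764 + \left(38 + 34\right) \left(-78\right) = 20764 + 72 \left(-78\right) = 20764 - 5616 = 15148$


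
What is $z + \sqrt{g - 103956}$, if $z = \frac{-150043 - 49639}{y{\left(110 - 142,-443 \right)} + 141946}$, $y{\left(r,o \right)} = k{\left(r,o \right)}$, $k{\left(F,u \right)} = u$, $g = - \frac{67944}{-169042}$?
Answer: $- \frac{199682}{141503} + \frac{8 i \sqrt{11603717864706}}{84521} \approx -1.4111 + 322.42 i$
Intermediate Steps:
$g = \frac{33972}{84521}$ ($g = \left(-67944\right) \left(- \frac{1}{169042}\right) = \frac{33972}{84521} \approx 0.40194$)
$y{\left(r,o \right)} = o$
$z = - \frac{199682}{141503}$ ($z = \frac{-150043 - 49639}{-443 + 141946} = - \frac{199682}{141503} \approx -1.4111$)
$z + \sqrt{g - 103956} = - \frac{199682}{141503} + \sqrt{\frac{33972}{84521} - 103956} = - \frac{199682}{141503} + \sqrt{- \frac{8786431104}{84521}} = - \frac{199682}{141503} + \frac{8 i \sqrt{11603717864706}}{84521}$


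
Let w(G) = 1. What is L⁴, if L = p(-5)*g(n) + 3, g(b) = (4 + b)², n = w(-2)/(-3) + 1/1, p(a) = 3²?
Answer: 1568239201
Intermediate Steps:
p(a) = 9
n = ⅔ (n = 1/(-3) + 1/1 = 1*(-⅓) + 1*1 = -⅓ + 1 = ⅔ ≈ 0.66667)
L = 199 (L = 9*(4 + ⅔)² + 3 = 9*(14/3)² + 3 = 9*(196/9) + 3 = 196 + 3 = 199)
L⁴ = 199⁴ = 1568239201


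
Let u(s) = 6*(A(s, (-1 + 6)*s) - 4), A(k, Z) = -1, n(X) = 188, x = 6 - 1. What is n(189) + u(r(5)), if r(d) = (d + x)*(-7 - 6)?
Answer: 158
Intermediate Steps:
x = 5
r(d) = -65 - 13*d (r(d) = (d + 5)*(-7 - 6) = (5 + d)*(-13) = -65 - 13*d)
u(s) = -30 (u(s) = 6*(-1 - 4) = 6*(-5) = -30)
n(189) + u(r(5)) = 188 - 30 = 158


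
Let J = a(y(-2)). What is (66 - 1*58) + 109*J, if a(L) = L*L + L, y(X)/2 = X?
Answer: 1316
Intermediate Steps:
y(X) = 2*X
a(L) = L + L² (a(L) = L² + L = L + L²)
J = 12 (J = (2*(-2))*(1 + 2*(-2)) = -4*(1 - 4) = -4*(-3) = 12)
(66 - 1*58) + 109*J = (66 - 1*58) + 109*12 = (66 - 58) + 1308 = 8 + 1308 = 1316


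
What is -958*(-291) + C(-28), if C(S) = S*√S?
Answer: 278778 - 56*I*√7 ≈ 2.7878e+5 - 148.16*I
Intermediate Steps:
C(S) = S^(3/2)
-958*(-291) + C(-28) = -958*(-291) + (-28)^(3/2) = 278778 - 56*I*√7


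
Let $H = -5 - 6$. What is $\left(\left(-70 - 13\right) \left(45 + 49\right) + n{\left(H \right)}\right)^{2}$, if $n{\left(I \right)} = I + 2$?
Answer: $61011721$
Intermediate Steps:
$H = -11$
$n{\left(I \right)} = 2 + I$
$\left(\left(-70 - 13\right) \left(45 + 49\right) + n{\left(H \right)}\right)^{2} = \left(\left(-70 - 13\right) \left(45 + 49\right) + \left(2 - 11\right)\right)^{2} = \left(\left(-83\right) 94 - 9\right)^{2} = \left(-7802 - 9\right)^{2} = \left(-7811\right)^{2} = 61011721$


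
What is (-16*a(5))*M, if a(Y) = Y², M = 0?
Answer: 0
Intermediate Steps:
(-16*a(5))*M = -16*5²*0 = -16*25*0 = -400*0 = 0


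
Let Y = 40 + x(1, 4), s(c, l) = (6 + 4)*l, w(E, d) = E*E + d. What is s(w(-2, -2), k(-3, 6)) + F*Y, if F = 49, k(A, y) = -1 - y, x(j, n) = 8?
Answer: 2282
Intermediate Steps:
w(E, d) = d + E² (w(E, d) = E² + d = d + E²)
s(c, l) = 10*l
Y = 48 (Y = 40 + 8 = 48)
s(w(-2, -2), k(-3, 6)) + F*Y = 10*(-1 - 1*6) + 49*48 = 10*(-1 - 6) + 2352 = 10*(-7) + 2352 = -70 + 2352 = 2282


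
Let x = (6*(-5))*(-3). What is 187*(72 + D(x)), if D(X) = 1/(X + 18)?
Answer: 1454299/108 ≈ 13466.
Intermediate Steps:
x = 90 (x = -30*(-3) = 90)
D(X) = 1/(18 + X)
187*(72 + D(x)) = 187*(72 + 1/(18 + 90)) = 187*(72 + 1/108) = 187*(7777/108) = 1454299/108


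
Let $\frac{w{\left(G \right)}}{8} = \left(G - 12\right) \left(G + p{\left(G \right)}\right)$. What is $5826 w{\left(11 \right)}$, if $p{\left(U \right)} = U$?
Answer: $-1025376$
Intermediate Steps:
$w{\left(G \right)} = 16 G \left(-12 + G\right)$ ($w{\left(G \right)} = 8 \left(G - 12\right) \left(G + G\right) = 8 \left(-12 + G\right) 2 G = 8 \cdot 2 G \left(-12 + G\right) = 16 G \left(-12 + G\right)$)
$5826 w{\left(11 \right)} = 5826 \cdot 16 \cdot 11 \left(-12 + 11\right) = 5826 \cdot 16 \cdot 11 \left(-1\right) = 5826 \left(-176\right) = -1025376$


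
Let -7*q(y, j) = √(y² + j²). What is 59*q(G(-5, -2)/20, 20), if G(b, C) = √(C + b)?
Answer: -177*√17777/140 ≈ -168.57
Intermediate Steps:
q(y, j) = -√(j² + y²)/7 (q(y, j) = -√(y² + j²)/7 = -√(j² + y²)/7)
59*q(G(-5, -2)/20, 20) = 59*(-√(20² + (√(-2 - 5)/20)²)/7) = 59*(-√(400 + (√(-7)*(1/20))²)/7) = 59*(-√(400 + ((I*√7)*(1/20))²)/7) = 59*(-√(400 + (I*√7/20)²)/7) = 59*(-√(400 - 7/400)/7) = 59*(-3*√17777/140) = -177*√17777/140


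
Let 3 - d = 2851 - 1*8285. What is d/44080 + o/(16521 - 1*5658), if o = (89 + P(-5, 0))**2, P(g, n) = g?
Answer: 41121179/53204560 ≈ 0.77289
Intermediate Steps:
d = 5437 (d = 3 - (2851 - 1*8285) = 3 - (2851 - 8285) = 3 - 1*(-5434) = 3 + 5434 = 5437)
o = 7056 (o = (89 - 5)**2 = 84**2 = 7056)
d/44080 + o/(16521 - 1*5658) = 5437/44080 + 7056/(16521 - 1*5658) = 5437*(1/44080) + 7056/(16521 - 5658) = 5437/44080 + 7056/10863 = 5437/44080 + 7056*(1/10863) = 5437/44080 + 784/1207 = 41121179/53204560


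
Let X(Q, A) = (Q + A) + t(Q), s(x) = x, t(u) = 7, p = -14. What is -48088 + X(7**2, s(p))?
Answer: -48046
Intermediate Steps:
X(Q, A) = 7 + A + Q (X(Q, A) = (Q + A) + 7 = (A + Q) + 7 = 7 + A + Q)
-48088 + X(7**2, s(p)) = -48088 + (7 - 14 + 7**2) = -48088 + (7 - 14 + 49) = -48088 + 42 = -48046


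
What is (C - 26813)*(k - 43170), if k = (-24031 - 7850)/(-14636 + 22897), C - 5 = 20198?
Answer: 2357517649110/8261 ≈ 2.8538e+8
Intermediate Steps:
C = 20203 (C = 5 + 20198 = 20203)
k = -31881/8261 ≈ -3.8592
(C - 26813)*(k - 43170) = (20203 - 26813)*(-31881/8261 - 43170) = -6610*(-356659251/8261) = 2357517649110/8261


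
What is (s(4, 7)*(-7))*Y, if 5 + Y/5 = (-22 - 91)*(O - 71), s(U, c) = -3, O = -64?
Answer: 1601250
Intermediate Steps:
Y = 76250 (Y = -25 + 5*((-22 - 91)*(-64 - 71)) = -25 + 5*(-113*(-135)) = -25 + 5*15255 = -25 + 76275 = 76250)
(s(4, 7)*(-7))*Y = -3*(-7)*76250 = 21*76250 = 1601250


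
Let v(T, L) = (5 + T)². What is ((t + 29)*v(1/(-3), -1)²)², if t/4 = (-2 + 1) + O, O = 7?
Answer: 4145491458304/6561 ≈ 6.3184e+8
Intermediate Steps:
t = 24 (t = 4*((-2 + 1) + 7) = 4*(-1 + 7) = 4*6 = 24)
((t + 29)*v(1/(-3), -1)²)² = ((24 + 29)*((5 + 1/(-3))²)²)² = (53*((5 - ⅓)²)²)² = (53*((14/3)²)²)² = (53*(196/9)²)² = (53*(38416/81))² = (2036048/81)² = 4145491458304/6561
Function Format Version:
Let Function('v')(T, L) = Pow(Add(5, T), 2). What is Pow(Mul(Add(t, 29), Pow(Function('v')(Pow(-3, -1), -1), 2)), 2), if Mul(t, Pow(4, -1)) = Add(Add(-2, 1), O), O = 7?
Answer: Rational(4145491458304, 6561) ≈ 6.3184e+8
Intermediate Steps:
t = 24 (t = Mul(4, Add(Add(-2, 1), 7)) = Mul(4, Add(-1, 7)) = Mul(4, 6) = 24)
Pow(Mul(Add(t, 29), Pow(Function('v')(Pow(-3, -1), -1), 2)), 2) = Pow(Mul(Add(24, 29), Pow(Pow(Add(5, Pow(-3, -1)), 2), 2)), 2) = Pow(Mul(53, Pow(Pow(Add(5, Rational(-1, 3)), 2), 2)), 2) = Pow(Mul(53, Pow(Pow(Rational(14, 3), 2), 2)), 2) = Pow(Mul(53, Pow(Rational(196, 9), 2)), 2) = Pow(Mul(53, Rational(38416, 81)), 2) = Pow(Rational(2036048, 81), 2) = Rational(4145491458304, 6561)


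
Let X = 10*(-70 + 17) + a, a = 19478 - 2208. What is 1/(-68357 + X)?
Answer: -1/51617 ≈ -1.9373e-5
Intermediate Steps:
a = 17270
X = 16740 (X = 10*(-70 + 17) + 17270 = 10*(-53) + 17270 = -530 + 17270 = 16740)
1/(-68357 + X) = 1/(-68357 + 16740) = 1/(-51617) = -1/51617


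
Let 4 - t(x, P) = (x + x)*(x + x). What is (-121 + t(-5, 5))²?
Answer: 47089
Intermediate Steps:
t(x, P) = 4 - 4*x² (t(x, P) = 4 - (x + x)*(x + x) = 4 - 2*x*2*x = 4 - 4*x²)
(-121 + t(-5, 5))² = (-121 + (4 - 4*(-5)²))² = (-121 + (4 - 4*25))² = (-121 + (4 - 100))² = (-121 - 96)² = (-217)² = 47089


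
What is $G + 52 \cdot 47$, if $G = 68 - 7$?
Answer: $2505$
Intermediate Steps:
$G = 61$ ($G = 68 - 7 = 61$)
$G + 52 \cdot 47 = 61 + 52 \cdot 47 = 61 + 2444 = 2505$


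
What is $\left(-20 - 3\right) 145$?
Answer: $-3335$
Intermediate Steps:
$\left(-20 - 3\right) 145 = \left(-23\right) 145 = -3335$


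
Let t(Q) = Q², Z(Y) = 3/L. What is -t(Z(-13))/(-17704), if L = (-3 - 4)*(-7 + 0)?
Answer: 9/42507304 ≈ 2.1173e-7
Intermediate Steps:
L = 49 (L = -7*(-7) = 49)
Z(Y) = 3/49
-t(Z(-13))/(-17704) = -(3/49)²/(-17704) = -9*(-1)/(2401*17704) = -1*(-9/42507304) = 9/42507304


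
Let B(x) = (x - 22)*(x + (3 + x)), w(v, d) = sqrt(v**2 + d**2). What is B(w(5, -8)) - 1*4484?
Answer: -4372 - 41*sqrt(89) ≈ -4758.8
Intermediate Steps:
w(v, d) = sqrt(d**2 + v**2)
B(x) = (-22 + x)*(3 + 2*x)
B(w(5, -8)) - 1*4484 = (-66 - 41*sqrt((-8)**2 + 5**2) + 2*(sqrt((-8)**2 + 5**2))**2) - 1*4484 = (-66 - 41*sqrt(64 + 25) + 2*(sqrt(64 + 25))**2) - 4484 = (-66 - 41*sqrt(89) + 2*(sqrt(89))**2) - 4484 = (-66 - 41*sqrt(89) + 2*89) - 4484 = (-66 - 41*sqrt(89) + 178) - 4484 = (112 - 41*sqrt(89)) - 4484 = -4372 - 41*sqrt(89)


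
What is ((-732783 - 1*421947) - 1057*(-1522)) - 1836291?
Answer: -1382267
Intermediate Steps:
((-732783 - 1*421947) - 1057*(-1522)) - 1836291 = ((-732783 - 421947) + 1608754) - 1836291 = (-1154730 + 1608754) - 1836291 = 454024 - 1836291 = -1382267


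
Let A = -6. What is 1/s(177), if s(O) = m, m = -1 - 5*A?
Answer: 1/29 ≈ 0.034483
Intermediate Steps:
m = 29 (m = -1 - 5*(-6) = -1 + 30 = 29)
s(O) = 29
1/s(177) = 1/29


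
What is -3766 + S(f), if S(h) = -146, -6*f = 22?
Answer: -3912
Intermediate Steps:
f = -11/3 (f = -⅙*22 = -11/3 ≈ -3.6667)
-3766 + S(f) = -3766 - 146 = -3912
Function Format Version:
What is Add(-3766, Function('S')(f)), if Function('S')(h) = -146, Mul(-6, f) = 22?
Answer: -3912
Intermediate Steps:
f = Rational(-11, 3) (f = Mul(Rational(-1, 6), 22) = Rational(-11, 3) ≈ -3.6667)
Add(-3766, Function('S')(f)) = Add(-3766, -146) = -3912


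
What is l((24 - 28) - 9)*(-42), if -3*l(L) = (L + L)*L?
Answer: 4732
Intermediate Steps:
l(L) = -2*L²/3 (l(L) = -(L + L)*L/3 = -2*L*L/3 = -2*L²/3)
l((24 - 28) - 9)*(-42) = -2*((24 - 28) - 9)²/3*(-42) = -2*(-4 - 9)²/3*(-42) = -⅔*(-13)²*(-42) = -⅔*169*(-42) = -338/3*(-42) = 4732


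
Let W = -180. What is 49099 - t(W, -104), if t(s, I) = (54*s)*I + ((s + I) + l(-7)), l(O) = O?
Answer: -961490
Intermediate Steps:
t(s, I) = -7 + I + s + 54*I*s (t(s, I) = (54*s)*I + ((s + I) - 7) = 54*I*s + ((I + s) - 7) = 54*I*s + (-7 + I + s) = -7 + I + s + 54*I*s)
49099 - t(W, -104) = 49099 - (-7 - 104 - 180 + 54*(-104)*(-180)) = 49099 - (-7 - 104 - 180 + 1010880) = 49099 - 1*1010589 = 49099 - 1010589 = -961490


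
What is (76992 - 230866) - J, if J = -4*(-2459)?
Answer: -163710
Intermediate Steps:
J = 9836
(76992 - 230866) - J = (76992 - 230866) - 1*9836 = -153874 - 9836 = -163710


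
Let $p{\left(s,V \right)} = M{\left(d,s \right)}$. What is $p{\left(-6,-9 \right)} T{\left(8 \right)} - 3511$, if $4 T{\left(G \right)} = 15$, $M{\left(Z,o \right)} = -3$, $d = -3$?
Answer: $- \frac{14089}{4} \approx -3522.3$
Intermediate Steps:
$p{\left(s,V \right)} = -3$
$T{\left(G \right)} = \frac{15}{4}$ ($T{\left(G \right)} = \frac{1}{4} \cdot 15 = \frac{15}{4}$)
$p{\left(-6,-9 \right)} T{\left(8 \right)} - 3511 = \left(-3\right) \frac{15}{4} - 3511 = - \frac{45}{4} - 3511 = - \frac{14089}{4}$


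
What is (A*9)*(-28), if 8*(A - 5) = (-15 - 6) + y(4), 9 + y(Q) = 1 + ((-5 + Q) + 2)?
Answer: -378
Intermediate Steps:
y(Q) = -11 + Q (y(Q) = -9 + (1 + ((-5 + Q) + 2)) = -9 + (1 + (-3 + Q)) = -9 + (-2 + Q) = -11 + Q)
A = 3/2 (A = 5 + ((-15 - 6) + (-11 + 4))/8 = 5 + (-21 - 7)/8 = 5 + (⅛)*(-28) = 5 - 7/2 = 3/2 ≈ 1.5000)
(A*9)*(-28) = ((3/2)*9)*(-28) = (27/2)*(-28) = -378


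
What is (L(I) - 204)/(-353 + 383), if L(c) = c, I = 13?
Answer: -191/30 ≈ -6.3667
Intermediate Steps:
(L(I) - 204)/(-353 + 383) = (13 - 204)/(-353 + 383) = -191/30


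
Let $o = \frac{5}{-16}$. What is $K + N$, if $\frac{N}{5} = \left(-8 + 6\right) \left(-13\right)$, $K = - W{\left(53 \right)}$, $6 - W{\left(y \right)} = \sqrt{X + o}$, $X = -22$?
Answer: $124 + \frac{i \sqrt{357}}{4} \approx 124.0 + 4.7236 i$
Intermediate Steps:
$o = - \frac{5}{16}$ ($o = 5 \left(- \frac{1}{16}\right) = - \frac{5}{16} \approx -0.3125$)
$W{\left(y \right)} = 6 - \frac{i \sqrt{357}}{4}$ ($W{\left(y \right)} = 6 - \sqrt{-22 - \frac{5}{16}} = 6 - \sqrt{- \frac{357}{16}} = 6 - \frac{i \sqrt{357}}{4}$)
$K = -6 + \frac{i \sqrt{357}}{4}$ ($K = - (6 - \frac{i \sqrt{357}}{4}) = -6 + \frac{i \sqrt{357}}{4} \approx -6.0 + 4.7236 i$)
$N = 130$ ($N = 5 \left(-8 + 6\right) \left(-13\right) = 5 \left(\left(-2\right) \left(-13\right)\right) = 5 \cdot 26 = 130$)
$K + N = \left(-6 + \frac{i \sqrt{357}}{4}\right) + 130 = 124 + \frac{i \sqrt{357}}{4}$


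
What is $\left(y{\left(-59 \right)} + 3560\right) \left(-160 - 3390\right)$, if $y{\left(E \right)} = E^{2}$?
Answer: $-24995550$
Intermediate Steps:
$\left(y{\left(-59 \right)} + 3560\right) \left(-160 - 3390\right) = \left(\left(-59\right)^{2} + 3560\right) \left(-160 - 3390\right) = \left(3481 + 3560\right) \left(-3550\right) = 7041 \left(-3550\right) = -24995550$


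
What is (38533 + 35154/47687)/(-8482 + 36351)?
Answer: 59276075/42870613 ≈ 1.3827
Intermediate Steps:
(38533 + 35154/47687)/(-8482 + 36351) = (38533 + 35154*(1/47687))/27869 = (38533 + 35154/47687)*(1/27869) = (1837558325/47687)*(1/27869) = 59276075/42870613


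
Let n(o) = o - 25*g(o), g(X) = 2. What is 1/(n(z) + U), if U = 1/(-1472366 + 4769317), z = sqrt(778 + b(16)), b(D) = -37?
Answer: -181164763841033/6373376320691420 - 10869885896401*sqrt(741)/19120128962074260 ≈ -0.043901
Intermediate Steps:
z = sqrt(741) (z = sqrt(778 - 37) = sqrt(741) ≈ 27.221)
n(o) = -50 + o (n(o) = o - 25*2 = o - 50 = -50 + o)
U = 1/3296951 ≈ 3.0331e-7
1/(n(z) + U) = 1/((-50 + sqrt(741)) + 1/3296951) = 1/(-164847549/3296951 + sqrt(741))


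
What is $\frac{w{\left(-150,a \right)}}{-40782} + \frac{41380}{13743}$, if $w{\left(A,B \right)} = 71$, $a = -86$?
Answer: $\frac{562194469}{186822342} \approx 3.0092$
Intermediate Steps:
$\frac{w{\left(-150,a \right)}}{-40782} + \frac{41380}{13743} = \frac{71}{-40782} + \frac{41380}{13743} = 71 \left(- \frac{1}{40782}\right) + 41380 \cdot \frac{1}{13743} = - \frac{71}{40782} + \frac{41380}{13743} = \frac{562194469}{186822342}$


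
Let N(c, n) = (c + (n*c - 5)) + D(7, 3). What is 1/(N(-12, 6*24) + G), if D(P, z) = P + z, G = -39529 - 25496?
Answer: -1/66760 ≈ -1.4979e-5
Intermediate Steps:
G = -65025
N(c, n) = 5 + c + c*n (N(c, n) = (c + (n*c - 5)) + (7 + 3) = (c + (c*n - 5)) + 10 = (c + (-5 + c*n)) + 10 = (-5 + c + c*n) + 10 = 5 + c + c*n)
1/(N(-12, 6*24) + G) = 1/((5 - 12 - 72*24) - 65025) = 1/((5 - 12 - 12*144) - 65025) = 1/((5 - 12 - 1728) - 65025) = 1/(-1735 - 65025) = 1/(-66760) = -1/66760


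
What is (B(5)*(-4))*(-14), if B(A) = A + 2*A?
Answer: 840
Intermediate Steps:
B(A) = 3*A
(B(5)*(-4))*(-14) = ((3*5)*(-4))*(-14) = (15*(-4))*(-14) = -60*(-14) = 840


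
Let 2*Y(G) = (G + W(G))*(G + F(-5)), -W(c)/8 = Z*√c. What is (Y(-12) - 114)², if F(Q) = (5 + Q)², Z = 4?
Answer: -440604 - 32256*I*√3 ≈ -4.406e+5 - 55869.0*I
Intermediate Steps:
W(c) = -32*√c
Y(G) = G*(G - 32*√G)/2 (Y(G) = ((G - 32*√G)*(G + (5 - 5)²))/2 = ((G - 32*√G)*(G + 0²))/2 = ((G - 32*√G)*(G + 0))/2 = ((G - 32*√G)*G)/2 = (G*(G - 32*√G))/2 = G*(G - 32*√G)/2)
(Y(-12) - 114)² = (((½)*(-12)² - (-384)*I*√3) - 114)² = (((½)*144 - (-384)*I*√3) - 114)² = ((72 + 384*I*√3) - 114)² = (-42 + 384*I*√3)²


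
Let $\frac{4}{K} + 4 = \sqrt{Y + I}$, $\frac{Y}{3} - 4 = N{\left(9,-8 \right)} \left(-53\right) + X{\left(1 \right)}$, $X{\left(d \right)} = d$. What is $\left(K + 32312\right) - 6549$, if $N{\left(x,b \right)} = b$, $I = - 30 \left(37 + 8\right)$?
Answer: $\frac{2035261}{79} - \frac{12 i \sqrt{7}}{79} \approx 25763.0 - 0.40189 i$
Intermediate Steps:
$I = -1350$ ($I = \left(-30\right) 45 = -1350$)
$Y = 1287$ ($Y = 12 + 3 \left(\left(-8\right) \left(-53\right) + 1\right) = 12 + 3 \left(424 + 1\right) = 12 + 3 \cdot 425 = 12 + 1275 = 1287$)
$K = \frac{4}{-4 + 3 i \sqrt{7}}$ ($K = \frac{4}{-4 + \sqrt{1287 - 1350}} = \frac{4}{-4 + \sqrt{-63}} = \frac{4}{-4 + 3 i \sqrt{7}} \approx -0.20253 - 0.40189 i$)
$\left(K + 32312\right) - 6549 = \left(\left(- \frac{16}{79} - \frac{12 i \sqrt{7}}{79}\right) + 32312\right) - 6549 = \left(\frac{2552632}{79} - \frac{12 i \sqrt{7}}{79}\right) - 6549 = \frac{2035261}{79} - \frac{12 i \sqrt{7}}{79}$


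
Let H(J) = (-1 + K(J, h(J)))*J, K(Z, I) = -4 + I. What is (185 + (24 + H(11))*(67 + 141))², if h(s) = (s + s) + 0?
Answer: 1942429329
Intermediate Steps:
h(s) = 2*s (h(s) = 2*s + 0 = 2*s)
H(J) = J*(-5 + 2*J) (H(J) = (-1 + (-4 + 2*J))*J = (-5 + 2*J)*J = J*(-5 + 2*J))
(185 + (24 + H(11))*(67 + 141))² = (185 + (24 + 11*(-5 + 2*11))*(67 + 141))² = (185 + (24 + 11*(-5 + 22))*208)² = (185 + (24 + 11*17)*208)² = (185 + (24 + 187)*208)² = (185 + 211*208)² = (185 + 43888)² = 44073² = 1942429329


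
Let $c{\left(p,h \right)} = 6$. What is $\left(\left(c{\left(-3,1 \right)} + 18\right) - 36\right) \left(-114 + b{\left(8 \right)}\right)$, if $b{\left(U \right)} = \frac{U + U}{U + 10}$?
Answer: $\frac{4072}{3} \approx 1357.3$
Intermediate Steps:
$b{\left(U \right)} = \frac{2 U}{10 + U}$
$\left(\left(c{\left(-3,1 \right)} + 18\right) - 36\right) \left(-114 + b{\left(8 \right)}\right) = \left(\left(6 + 18\right) - 36\right) \left(-114 + 2 \cdot 8 \frac{1}{10 + 8}\right) = \left(24 - 36\right) \left(-114 + 2 \cdot 8 \cdot \frac{1}{18}\right) = - 12 \left(-114 + 2 \cdot 8 \cdot \frac{1}{18}\right) = - 12 \left(-114 + \frac{8}{9}\right) = \left(-12\right) \left(- \frac{1018}{9}\right) = \frac{4072}{3}$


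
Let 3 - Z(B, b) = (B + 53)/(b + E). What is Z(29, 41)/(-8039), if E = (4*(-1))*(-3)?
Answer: -77/426067 ≈ -0.00018072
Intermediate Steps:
E = 12 (E = -4*(-3) = 12)
Z(B, b) = 3 - (53 + B)/(12 + b) (Z(B, b) = 3 - (B + 53)/(b + 12) = 3 - (53 + B)/(12 + b))
Z(29, 41)/(-8039) = ((-17 - 1*29 + 3*41)/(12 + 41))/(-8039) = ((-17 - 29 + 123)/53)*(-1/8039) = ((1/53)*77)*(-1/8039) = (77/53)*(-1/8039) = -77/426067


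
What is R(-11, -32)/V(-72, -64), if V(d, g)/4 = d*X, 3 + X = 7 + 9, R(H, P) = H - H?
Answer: 0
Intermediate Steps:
R(H, P) = 0
X = 13 (X = -3 + (7 + 9) = -3 + 16 = 13)
V(d, g) = 52*d (V(d, g) = 4*(d*13) = 4*(13*d) = 52*d)
R(-11, -32)/V(-72, -64) = 0/((52*(-72))) = 0/(-3744) = 0*(-1/3744) = 0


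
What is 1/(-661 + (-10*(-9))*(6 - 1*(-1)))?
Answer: -1/31 ≈ -0.032258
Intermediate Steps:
1/(-661 + (-10*(-9))*(6 - 1*(-1))) = 1/(-661 + 90*(6 + 1)) = 1/(-661 + 90*7) = 1/(-661 + 630) = 1/(-31) = -1/31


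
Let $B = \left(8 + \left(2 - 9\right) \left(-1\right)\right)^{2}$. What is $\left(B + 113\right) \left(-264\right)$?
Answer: $-89232$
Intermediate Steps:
$B = 225$ ($B = \left(8 + \left(2 - 9\right) \left(-1\right)\right)^{2} = \left(8 - -7\right)^{2} = \left(8 + 7\right)^{2} = 15^{2} = 225$)
$\left(B + 113\right) \left(-264\right) = \left(225 + 113\right) \left(-264\right) = 338 \left(-264\right) = -89232$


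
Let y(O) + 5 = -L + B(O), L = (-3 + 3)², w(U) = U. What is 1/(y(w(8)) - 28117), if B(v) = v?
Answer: -1/28114 ≈ -3.5569e-5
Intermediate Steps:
L = 0 (L = 0² = 0)
y(O) = -5 + O (y(O) = -5 + (-1*0 + O) = -5 + (0 + O) = -5 + O)
1/(y(w(8)) - 28117) = 1/((-5 + 8) - 28117) = 1/(3 - 28117) = 1/(-28114) = -1/28114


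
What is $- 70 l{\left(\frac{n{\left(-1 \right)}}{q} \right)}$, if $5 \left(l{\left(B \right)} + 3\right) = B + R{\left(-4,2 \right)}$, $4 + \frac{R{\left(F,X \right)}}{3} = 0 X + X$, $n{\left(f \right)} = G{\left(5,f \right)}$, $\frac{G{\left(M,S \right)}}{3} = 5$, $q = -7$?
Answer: $324$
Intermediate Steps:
$G{\left(M,S \right)} = 15$ ($G{\left(M,S \right)} = 3 \cdot 5 = 15$)
$n{\left(f \right)} = 15$
$R{\left(F,X \right)} = -12 + 3 X$ ($R{\left(F,X \right)} = -12 + 3 \left(0 X + X\right) = -12 + 3 \left(0 + X\right) = -12 + 3 X$)
$l{\left(B \right)} = - \frac{21}{5} + \frac{B}{5}$ ($l{\left(B \right)} = -3 + \frac{B + \left(-12 + 3 \cdot 2\right)}{5} = -3 + \frac{B + \left(-12 + 6\right)}{5} = -3 + \frac{B - 6}{5} = -3 + \frac{-6 + B}{5} = -3 + \left(- \frac{6}{5} + \frac{B}{5}\right) = - \frac{21}{5} + \frac{B}{5}$)
$- 70 l{\left(\frac{n{\left(-1 \right)}}{q} \right)} = - 70 \left(- \frac{21}{5} + \frac{15 \frac{1}{-7}}{5}\right) = - 70 \left(- \frac{21}{5} + \frac{15 \left(- \frac{1}{7}\right)}{5}\right) = - 70 \left(- \frac{21}{5} + \frac{1}{5} \left(- \frac{15}{7}\right)\right) = - 70 \left(- \frac{21}{5} - \frac{3}{7}\right) = \left(-70\right) \left(- \frac{162}{35}\right) = 324$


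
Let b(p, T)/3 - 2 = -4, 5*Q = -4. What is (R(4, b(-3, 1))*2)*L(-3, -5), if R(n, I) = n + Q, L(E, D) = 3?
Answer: 96/5 ≈ 19.200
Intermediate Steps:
Q = -4/5 (Q = (1/5)*(-4) = -4/5 ≈ -0.80000)
b(p, T) = -6 (b(p, T) = 6 + 3*(-4) = 6 - 12 = -6)
R(n, I) = -4/5 + n (R(n, I) = n - 4/5 = -4/5 + n)
(R(4, b(-3, 1))*2)*L(-3, -5) = ((-4/5 + 4)*2)*3 = ((16/5)*2)*3 = (32/5)*3 = 96/5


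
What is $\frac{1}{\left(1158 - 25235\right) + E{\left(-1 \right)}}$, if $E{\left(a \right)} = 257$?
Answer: $- \frac{1}{23820} \approx -4.1982 \cdot 10^{-5}$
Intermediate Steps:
$\frac{1}{\left(1158 - 25235\right) + E{\left(-1 \right)}} = \frac{1}{\left(1158 - 25235\right) + 257} = \frac{1}{-24077 + 257} = \frac{1}{-23820} = - \frac{1}{23820}$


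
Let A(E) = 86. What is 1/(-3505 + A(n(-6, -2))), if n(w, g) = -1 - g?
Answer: -1/3419 ≈ -0.00029248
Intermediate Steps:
1/(-3505 + A(n(-6, -2))) = 1/(-3505 + 86) = 1/(-3419) = -1/3419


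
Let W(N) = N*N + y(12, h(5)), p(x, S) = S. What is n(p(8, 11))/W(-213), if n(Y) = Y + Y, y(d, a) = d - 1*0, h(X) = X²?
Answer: 22/45381 ≈ 0.00048478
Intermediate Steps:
y(d, a) = d (y(d, a) = d + 0 = d)
n(Y) = 2*Y
W(N) = 12 + N² (W(N) = N*N + 12 = N² + 12 = 12 + N²)
n(p(8, 11))/W(-213) = (2*11)/(12 + (-213)²) = 22/(12 + 45369) = 22/45381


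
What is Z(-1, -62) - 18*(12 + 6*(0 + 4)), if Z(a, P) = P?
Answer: -710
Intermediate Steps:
Z(-1, -62) - 18*(12 + 6*(0 + 4)) = -62 - 18*(12 + 6*(0 + 4)) = -62 - 18*(12 + 6*4) = -62 - 18*(12 + 24) = -62 - 18*36 = -62 - 1*648 = -62 - 648 = -710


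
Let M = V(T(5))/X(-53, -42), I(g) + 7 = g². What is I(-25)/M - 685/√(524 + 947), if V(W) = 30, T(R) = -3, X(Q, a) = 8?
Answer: 824/5 - 685*√1471/1471 ≈ 146.94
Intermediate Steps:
I(g) = -7 + g²
M = 15/4 (M = 30/8 = 30*(⅛) = 15/4 ≈ 3.7500)
I(-25)/M - 685/√(524 + 947) = (-7 + (-25)²)/(15/4) - 685/√(524 + 947) = (-7 + 625)*(4/15) - 685*√1471/1471 = 618*(4/15) - 685*√1471/1471 = 824/5 - 685*√1471/1471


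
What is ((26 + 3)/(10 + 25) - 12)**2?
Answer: 152881/1225 ≈ 124.80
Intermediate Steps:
((26 + 3)/(10 + 25) - 12)**2 = (29/35 - 12)**2 = (-391/35)**2 = 152881/1225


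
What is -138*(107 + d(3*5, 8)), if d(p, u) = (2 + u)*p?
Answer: -35466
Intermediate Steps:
d(p, u) = p*(2 + u)
-138*(107 + d(3*5, 8)) = -138*(107 + (3*5)*(2 + 8)) = -138*(107 + 15*10) = -138*(107 + 150) = -138*257 = -35466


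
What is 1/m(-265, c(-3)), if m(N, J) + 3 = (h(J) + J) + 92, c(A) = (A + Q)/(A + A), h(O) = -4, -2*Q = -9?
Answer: 4/339 ≈ 0.011799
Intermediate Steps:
Q = 9/2 (Q = -1/2*(-9) = 9/2 ≈ 4.5000)
c(A) = (9/2 + A)/(2*A) (c(A) = (A + 9/2)/(A + A) = (9/2 + A)/((2*A)) = (9/2 + A)*(1/(2*A)) = (9/2 + A)/(2*A))
m(N, J) = 85 + J (m(N, J) = -3 + ((-4 + J) + 92) = -3 + (88 + J) = 85 + J)
1/m(-265, c(-3)) = 1/(85 + (1/4)*(9 + 2*(-3))/(-3)) = 1/(85 + (1/4)*(-1/3)*(9 - 6)) = 1/(85 + (1/4)*(-1/3)*3) = 1/(85 - 1/4) = 1/(339/4) = 4/339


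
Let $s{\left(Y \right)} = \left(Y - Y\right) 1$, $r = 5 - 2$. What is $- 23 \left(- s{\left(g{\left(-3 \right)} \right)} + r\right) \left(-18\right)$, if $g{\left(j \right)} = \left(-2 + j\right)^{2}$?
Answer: $1242$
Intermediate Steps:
$r = 3$
$s{\left(Y \right)} = 0$ ($s{\left(Y \right)} = 0 \cdot 1 = 0$)
$- 23 \left(- s{\left(g{\left(-3 \right)} \right)} + r\right) \left(-18\right) = - 23 \left(\left(-1\right) 0 + 3\right) \left(-18\right) = - 23 \left(0 + 3\right) \left(-18\right) = \left(-23\right) 3 \left(-18\right) = \left(-69\right) \left(-18\right) = 1242$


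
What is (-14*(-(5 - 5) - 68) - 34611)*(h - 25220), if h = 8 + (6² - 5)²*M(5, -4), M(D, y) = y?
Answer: 977995904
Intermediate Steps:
h = -3836 (h = 8 + (6² - 5)²*(-4) = 8 + (36 - 5)²*(-4) = 8 + 31²*(-4) = 8 + 961*(-4) = 8 - 3844 = -3836)
(-14*(-(5 - 5) - 68) - 34611)*(h - 25220) = (-14*(-(5 - 5) - 68) - 34611)*(-3836 - 25220) = (-14*(-1*0 - 68) - 34611)*(-29056) = (-14*(0 - 68) - 34611)*(-29056) = (-14*(-68) - 34611)*(-29056) = (952 - 34611)*(-29056) = -33659*(-29056) = 977995904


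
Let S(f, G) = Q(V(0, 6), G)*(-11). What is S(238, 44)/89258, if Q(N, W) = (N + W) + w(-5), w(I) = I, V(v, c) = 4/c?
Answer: -1309/267774 ≈ -0.0048885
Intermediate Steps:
Q(N, W) = -5 + N + W (Q(N, W) = (N + W) - 5 = -5 + N + W)
S(f, G) = 143/3 - 11*G (S(f, G) = (-5 + 4/6 + G)*(-11) = (-5 + 4*(⅙) + G)*(-11) = (-5 + ⅔ + G)*(-11) = (-13/3 + G)*(-11) = 143/3 - 11*G)
S(238, 44)/89258 = (143/3 - 11*44)/89258 = (143/3 - 484)*(1/89258) = -1309/3*1/89258 = -1309/267774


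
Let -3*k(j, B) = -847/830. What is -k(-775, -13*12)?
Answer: -847/2490 ≈ -0.34016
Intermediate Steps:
k(j, B) = 847/2490 (k(j, B) = -(-847)/(3*830) = -⅓*(-847/830) = 847/2490)
-k(-775, -13*12) = -1*847/2490 = -847/2490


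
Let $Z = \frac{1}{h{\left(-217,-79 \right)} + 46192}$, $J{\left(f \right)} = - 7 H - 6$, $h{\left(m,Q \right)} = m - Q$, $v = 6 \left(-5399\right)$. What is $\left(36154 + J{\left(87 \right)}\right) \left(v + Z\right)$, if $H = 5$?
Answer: $- \frac{53876019580075}{46054} \approx -1.1698 \cdot 10^{9}$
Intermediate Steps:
$v = -32394$
$J{\left(f \right)} = -41$ ($J{\left(f \right)} = \left(-7\right) 5 - 6 = -35 - 6 = -41$)
$Z = \frac{1}{46054}$ ($Z = \frac{1}{\left(-217 - -79\right) + 46192} = \frac{1}{\left(-217 + 79\right) + 46192} = \frac{1}{-138 + 46192} = \frac{1}{46054} \approx 2.1714 \cdot 10^{-5}$)
$\left(36154 + J{\left(87 \right)}\right) \left(v + Z\right) = \left(36154 - 41\right) \left(-32394 + \frac{1}{46054}\right) = 36113 \left(- \frac{1491873275}{46054}\right) = - \frac{53876019580075}{46054}$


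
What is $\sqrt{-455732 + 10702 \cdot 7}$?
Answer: $i \sqrt{380818} \approx 617.1 i$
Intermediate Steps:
$\sqrt{-455732 + 10702 \cdot 7} = \sqrt{-455732 + 74914} = \sqrt{-380818} = i \sqrt{380818}$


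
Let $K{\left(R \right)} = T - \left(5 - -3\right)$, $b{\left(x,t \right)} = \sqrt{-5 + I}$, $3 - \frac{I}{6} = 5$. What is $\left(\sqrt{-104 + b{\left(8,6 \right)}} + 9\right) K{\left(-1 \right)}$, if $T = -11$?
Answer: $-171 - 19 \sqrt{-104 + i \sqrt{17}} \approx -174.84 - 193.8 i$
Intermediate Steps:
$I = -12$ ($I = 18 - 30 = -12$)
$b{\left(x,t \right)} = i \sqrt{17}$ ($b{\left(x,t \right)} = \sqrt{-5 - 12} = \sqrt{-17} = i \sqrt{17}$)
$K{\left(R \right)} = -19$ ($K{\left(R \right)} = -11 - \left(5 - -3\right) = -11 - \left(5 + 3\right) = -11 - 8 = -19$)
$\left(\sqrt{-104 + b{\left(8,6 \right)}} + 9\right) K{\left(-1 \right)} = \left(\sqrt{-104 + i \sqrt{17}} + 9\right) \left(-19\right) = \left(9 + \sqrt{-104 + i \sqrt{17}}\right) \left(-19\right) = -171 - 19 \sqrt{-104 + i \sqrt{17}}$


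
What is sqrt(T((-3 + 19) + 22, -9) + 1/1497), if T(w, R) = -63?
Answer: I*sqrt(141182070)/1497 ≈ 7.9372*I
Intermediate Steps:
sqrt(T((-3 + 19) + 22, -9) + 1/1497) = sqrt(-63 + 1/1497) = sqrt(-94310/1497) = I*sqrt(141182070)/1497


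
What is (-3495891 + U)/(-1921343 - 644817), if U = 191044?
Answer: 3304847/2566160 ≈ 1.2879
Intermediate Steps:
(-3495891 + U)/(-1921343 - 644817) = (-3495891 + 191044)/(-1921343 - 644817) = -3304847/(-2566160) = -3304847*(-1/2566160) = 3304847/2566160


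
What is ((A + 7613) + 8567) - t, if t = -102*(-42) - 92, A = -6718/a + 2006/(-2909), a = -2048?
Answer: 35717763395/2978816 ≈ 11991.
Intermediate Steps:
A = 7717187/2978816 (A = -6718/(-2048) + 2006/(-2909) = -6718*(-1/2048) + 2006*(-1/2909) = 3359/1024 - 2006/2909 = 7717187/2978816 ≈ 2.5907)
t = 4192 (t = 4284 - 92 = 4192)
((A + 7613) + 8567) - t = ((7717187/2978816 + 7613) + 8567) - 1*4192 = (22685443395/2978816 + 8567) - 4192 = 48204960067/2978816 - 4192 = 35717763395/2978816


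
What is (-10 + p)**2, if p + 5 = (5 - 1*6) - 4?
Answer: 400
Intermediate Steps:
p = -10 (p = -5 + ((5 - 1*6) - 4) = -5 + ((5 - 6) - 4) = -5 + (-1 - 4) = -5 - 5 = -10)
(-10 + p)**2 = (-10 - 10)**2 = (-20)**2 = 400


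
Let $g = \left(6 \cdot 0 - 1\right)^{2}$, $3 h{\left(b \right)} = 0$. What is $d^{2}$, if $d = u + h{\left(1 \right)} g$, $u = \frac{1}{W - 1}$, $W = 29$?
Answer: $\frac{1}{784} \approx 0.0012755$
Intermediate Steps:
$h{\left(b \right)} = 0$ ($h{\left(b \right)} = \frac{1}{3} \cdot 0 = 0$)
$u = \frac{1}{28}$ ($u = \frac{1}{29 - 1} = \frac{1}{28} \approx 0.035714$)
$g = 1$ ($g = \left(0 - 1\right)^{2} = \left(-1\right)^{2} = 1$)
$d = \frac{1}{28}$ ($d = \frac{1}{28} + 0 \cdot 1 = \frac{1}{28} + 0 = \frac{1}{28} \approx 0.035714$)
$d^{2} = \left(\frac{1}{28}\right)^{2} = \frac{1}{784}$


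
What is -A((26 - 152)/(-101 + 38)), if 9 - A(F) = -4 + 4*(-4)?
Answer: -29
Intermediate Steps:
A(F) = 29 (A(F) = 9 - (-4 + 4*(-4)) = 9 - (-4 - 16) = 9 - 1*(-20) = 9 + 20 = 29)
-A((26 - 152)/(-101 + 38)) = -1*29 = -29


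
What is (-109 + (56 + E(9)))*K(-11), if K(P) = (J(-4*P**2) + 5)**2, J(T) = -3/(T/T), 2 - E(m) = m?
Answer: -240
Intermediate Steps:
E(m) = 2 - m
J(T) = -3 (J(T) = -3/1 = -3*1 = -3)
K(P) = 4 (K(P) = (-3 + 5)**2 = 2**2 = 4)
(-109 + (56 + E(9)))*K(-11) = (-109 + (56 + (2 - 1*9)))*4 = (-109 + (56 + (2 - 9)))*4 = (-109 + (56 - 7))*4 = (-109 + 49)*4 = -60*4 = -240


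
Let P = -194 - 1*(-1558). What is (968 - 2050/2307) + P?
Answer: 5377874/2307 ≈ 2331.1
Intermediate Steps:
P = 1364 (P = -194 + 1558 = 1364)
(968 - 2050/2307) + P = (968 - 2050/2307) + 1364 = 2231126/2307 + 1364 = 5377874/2307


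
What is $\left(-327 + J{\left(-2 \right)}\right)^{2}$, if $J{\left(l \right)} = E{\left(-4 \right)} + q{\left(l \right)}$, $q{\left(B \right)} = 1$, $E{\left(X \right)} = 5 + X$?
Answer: $105625$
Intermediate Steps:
$J{\left(l \right)} = 2$ ($J{\left(l \right)} = \left(5 - 4\right) + 1 = 1 + 1 = 2$)
$\left(-327 + J{\left(-2 \right)}\right)^{2} = \left(-327 + 2\right)^{2} = \left(-325\right)^{2} = 105625$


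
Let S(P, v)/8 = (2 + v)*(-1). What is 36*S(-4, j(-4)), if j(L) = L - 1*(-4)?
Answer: -576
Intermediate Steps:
j(L) = 4 + L (j(L) = L + 4 = 4 + L)
S(P, v) = -16 - 8*v (S(P, v) = 8*((2 + v)*(-1)) = 8*(-2 - v) = -16 - 8*v)
36*S(-4, j(-4)) = 36*(-16 - 8*(4 - 4)) = 36*(-16 - 8*0) = 36*(-16 + 0) = 36*(-16) = -576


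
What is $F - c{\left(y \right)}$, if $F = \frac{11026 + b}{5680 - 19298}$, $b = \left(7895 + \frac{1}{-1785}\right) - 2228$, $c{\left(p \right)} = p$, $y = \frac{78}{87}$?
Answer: $- \frac{748062248}{352467885} \approx -2.1224$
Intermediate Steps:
$y = \frac{26}{29}$ ($y = 78 \cdot \frac{1}{87} = \frac{26}{29} \approx 0.89655$)
$b = \frac{10115594}{1785}$ ($b = \left(7895 - \frac{1}{1785}\right) - 2228 = \frac{14092574}{1785} - 2228 = \frac{10115594}{1785} \approx 5667.0$)
$F = - \frac{14898502}{12154065}$ ($F = \frac{11026 + \frac{10115594}{1785}}{5680 - 19298} = \frac{29797004}{1785 \left(-13618\right)} = \frac{29797004}{1785} \left(- \frac{1}{13618}\right) = - \frac{14898502}{12154065} \approx -1.2258$)
$F - c{\left(y \right)} = - \frac{14898502}{12154065} - \frac{26}{29} = - \frac{748062248}{352467885}$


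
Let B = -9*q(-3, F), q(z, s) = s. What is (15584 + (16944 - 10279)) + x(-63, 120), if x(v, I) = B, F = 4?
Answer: 22213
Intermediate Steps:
B = -36 (B = -9*4 = -36)
x(v, I) = -36
(15584 + (16944 - 10279)) + x(-63, 120) = (15584 + (16944 - 10279)) - 36 = (15584 + 6665) - 36 = 22249 - 36 = 22213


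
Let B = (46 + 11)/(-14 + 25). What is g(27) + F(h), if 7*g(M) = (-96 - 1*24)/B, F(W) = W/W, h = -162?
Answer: -307/133 ≈ -2.3083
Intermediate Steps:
F(W) = 1
B = 57/11 ≈ 5.1818
g(M) = -440/133 (g(M) = ((-96 - 1*24)/(57/11))/7 = ((-96 - 24)*(11/57))/7 = (-120*11/57)/7 = (⅐)*(-440/19) = -440/133)
g(27) + F(h) = -440/133 + 1 = -307/133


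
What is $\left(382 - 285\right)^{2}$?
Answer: $9409$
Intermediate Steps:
$\left(382 - 285\right)^{2} = 97^{2} = 9409$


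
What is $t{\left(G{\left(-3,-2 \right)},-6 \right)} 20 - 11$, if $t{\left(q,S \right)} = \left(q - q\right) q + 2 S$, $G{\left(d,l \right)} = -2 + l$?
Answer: $-251$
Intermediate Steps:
$t{\left(q,S \right)} = 2 S$ ($t{\left(q,S \right)} = 0 q + 2 S = 0 + 2 S = 2 S$)
$t{\left(G{\left(-3,-2 \right)},-6 \right)} 20 - 11 = 2 \left(-6\right) 20 - 11 = \left(-12\right) 20 - 11 = -240 - 11 = -251$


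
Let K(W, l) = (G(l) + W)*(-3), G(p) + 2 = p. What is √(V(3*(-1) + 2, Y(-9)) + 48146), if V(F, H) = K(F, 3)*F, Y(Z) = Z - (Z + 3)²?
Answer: √48146 ≈ 219.42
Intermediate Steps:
G(p) = -2 + p
Y(Z) = Z - (3 + Z)²
K(W, l) = 6 - 3*W - 3*l (K(W, l) = ((-2 + l) + W)*(-3) = (-2 + W + l)*(-3) = 6 - 3*W - 3*l)
V(F, H) = F*(-3 - 3*F) (V(F, H) = (6 - 3*F - 3*3)*F = (6 - 3*F - 9)*F = (-3 - 3*F)*F = F*(-3 - 3*F))
√(V(3*(-1) + 2, Y(-9)) + 48146) = √(-3*(3*(-1) + 2)*(1 + (3*(-1) + 2)) + 48146) = √(-3*(-3 + 2)*(1 + (-3 + 2)) + 48146) = √(-3*(-1)*(1 - 1) + 48146) = √(-3*(-1)*0 + 48146) = √(0 + 48146) = √48146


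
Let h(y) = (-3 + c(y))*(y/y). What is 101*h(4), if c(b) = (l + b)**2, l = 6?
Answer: 9797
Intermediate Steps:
c(b) = (6 + b)**2
h(y) = -3 + (6 + y)**2 (h(y) = (-3 + (6 + y)**2)*(y/y) = (-3 + (6 + y)**2)*1 = -3 + (6 + y)**2)
101*h(4) = 101*(-3 + (6 + 4)**2) = 101*(-3 + 10**2) = 101*(-3 + 100) = 101*97 = 9797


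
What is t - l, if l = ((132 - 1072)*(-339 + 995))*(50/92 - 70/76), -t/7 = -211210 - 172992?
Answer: 1073528318/437 ≈ 2.4566e+6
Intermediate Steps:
t = 2689414 (t = -7*(-211210 - 172992) = -7*(-384202) = 2689414)
l = 101745600/437 (l = (-940*656)*(50*(1/92) - 70*1/76) = -616640*(25/46 - 35/38) = -616640*(-165/437) = 101745600/437 ≈ 2.3283e+5)
t - l = 2689414 - 1*101745600/437 = 2689414 - 101745600/437 = 1073528318/437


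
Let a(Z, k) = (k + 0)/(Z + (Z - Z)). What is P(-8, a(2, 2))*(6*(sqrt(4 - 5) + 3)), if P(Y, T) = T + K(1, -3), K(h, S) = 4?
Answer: 90 + 30*I ≈ 90.0 + 30.0*I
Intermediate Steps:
a(Z, k) = k/Z (a(Z, k) = k/(Z + 0) = k/Z)
P(Y, T) = 4 + T (P(Y, T) = T + 4 = 4 + T)
P(-8, a(2, 2))*(6*(sqrt(4 - 5) + 3)) = (4 + 2/2)*(6*(sqrt(4 - 5) + 3)) = (4 + 2*(1/2))*(6*(sqrt(-1) + 3)) = (4 + 1)*(6*(I + 3)) = 5*(6*(3 + I)) = 5*(18 + 6*I) = 90 + 30*I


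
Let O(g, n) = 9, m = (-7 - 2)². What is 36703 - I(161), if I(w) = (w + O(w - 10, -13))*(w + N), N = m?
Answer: -4437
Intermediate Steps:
m = 81 (m = (-9)² = 81)
N = 81
I(w) = (9 + w)*(81 + w) (I(w) = (w + 9)*(w + 81) = (9 + w)*(81 + w))
36703 - I(161) = 36703 - (729 + 161² + 90*161) = 36703 - (729 + 25921 + 14490) = 36703 - 1*41140 = 36703 - 41140 = -4437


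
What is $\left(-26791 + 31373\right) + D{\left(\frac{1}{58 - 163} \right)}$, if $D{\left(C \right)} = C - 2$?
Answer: $\frac{480899}{105} \approx 4580.0$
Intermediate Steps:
$D{\left(C \right)} = -2 + C$
$\left(-26791 + 31373\right) + D{\left(\frac{1}{58 - 163} \right)} = \left(-26791 + 31373\right) - \left(2 - \frac{1}{58 - 163}\right) = 4582 - \left(2 - \frac{1}{-105}\right) = 4582 - \frac{211}{105} = \frac{480899}{105}$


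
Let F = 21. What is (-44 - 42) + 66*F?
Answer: 1300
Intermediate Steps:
(-44 - 42) + 66*F = (-44 - 42) + 66*21 = -86 + 1386 = 1300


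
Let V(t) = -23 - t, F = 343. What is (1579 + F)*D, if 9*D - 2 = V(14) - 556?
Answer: -378634/3 ≈ -1.2621e+5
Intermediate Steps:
D = -197/3 (D = 2/9 + ((-23 - 1*14) - 556)/9 = 2/9 + ((-23 - 14) - 556)/9 = 2/9 + (-37 - 556)/9 = 2/9 + (⅑)*(-593) = 2/9 - 593/9 = -197/3 ≈ -65.667)
(1579 + F)*D = (1579 + 343)*(-197/3) = 1922*(-197/3) = -378634/3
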